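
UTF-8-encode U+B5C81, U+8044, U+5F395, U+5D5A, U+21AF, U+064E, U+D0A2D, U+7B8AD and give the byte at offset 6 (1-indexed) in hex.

1-indexed offset 6 is 0-indexed offset 5.
U+B5C81 → 4-byte form F2 B5 B2 81 at offsets 0–3.
U+8044 → 3-byte form E8 81 84 at offsets 4–6.
Offset 5 falls in char 2's range; it's byte 2 of E8 81 84 = 0x81.

0x81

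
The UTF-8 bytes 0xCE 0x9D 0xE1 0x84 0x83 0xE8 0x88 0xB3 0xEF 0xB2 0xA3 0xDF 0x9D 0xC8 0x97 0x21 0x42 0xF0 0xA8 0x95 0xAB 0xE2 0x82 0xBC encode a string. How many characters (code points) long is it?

10

Byte at offset 0: 0xCE = 11001110 → 2-byte char (#1). Advance 2.
Byte at offset 2: 0xE1 = 11100001 → 3-byte char (#2). Advance 3.
Byte at offset 5: 0xE8 = 11101000 → 3-byte char (#3). Advance 3.
Byte at offset 8: 0xEF = 11101111 → 3-byte char (#4). Advance 3.
Byte at offset 11: 0xDF = 11011111 → 2-byte char (#5). Advance 2.
Byte at offset 13: 0xC8 = 11001000 → 2-byte char (#6). Advance 2.
Byte at offset 15: 0x21 = 00100001 → 1-byte char (#7). Advance 1.
Byte at offset 16: 0x42 = 01000010 → 1-byte char (#8). Advance 1.
Byte at offset 17: 0xF0 = 11110000 → 4-byte char (#9). Advance 4.
Byte at offset 21: 0xE2 = 11100010 → 3-byte char (#10). Advance 3.
Reached end at offset 24 after 10 code points.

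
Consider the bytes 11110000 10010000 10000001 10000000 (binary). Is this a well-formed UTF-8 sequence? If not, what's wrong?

valid

Leading byte 0xF0 = 11110000 → 4-byte form.
Continuation bytes 0x90=10010000, 0x81=10000001, 0x80=10000000 all match 10xxxxxx.
Decoded value 0x10040 is ≥ 0x10000 (shortest form) and not a surrogate.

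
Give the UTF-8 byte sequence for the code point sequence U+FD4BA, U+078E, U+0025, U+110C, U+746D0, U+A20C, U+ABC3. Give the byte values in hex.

U+FD4BA: 4-byte form → F3 BD 92 BA.
U+078E: 2-byte form → DE 8E.
U+0025: 1-byte form → 25.
U+110C: 3-byte form → E1 84 8C.
U+746D0: 4-byte form → F1 B4 9B 90.
U+A20C: 3-byte form → EA 88 8C.
U+ABC3: 3-byte form → EA AF 83.
Concatenated (20 bytes): F3 BD 92 BA DE 8E 25 E1 84 8C F1 B4 9B 90 EA 88 8C EA AF 83.

F3 BD 92 BA DE 8E 25 E1 84 8C F1 B4 9B 90 EA 88 8C EA AF 83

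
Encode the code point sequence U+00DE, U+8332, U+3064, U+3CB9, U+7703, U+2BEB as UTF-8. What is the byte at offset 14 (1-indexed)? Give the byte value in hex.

0x83

1-indexed offset 14 is 0-indexed offset 13.
U+00DE → 2-byte form C3 9E at offsets 0–1.
U+8332 → 3-byte form E8 8C B2 at offsets 2–4.
U+3064 → 3-byte form E3 81 A4 at offsets 5–7.
U+3CB9 → 3-byte form E3 B2 B9 at offsets 8–10.
U+7703 → 3-byte form E7 9C 83 at offsets 11–13.
Offset 13 falls in char 5's range; it's byte 3 of E7 9C 83 = 0x83.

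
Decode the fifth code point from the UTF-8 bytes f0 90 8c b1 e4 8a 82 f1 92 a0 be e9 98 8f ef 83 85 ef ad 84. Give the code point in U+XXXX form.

U+F0C5

Offset 0: leading byte 0xF0 = 11110000 → 4-byte char #1 = F0 90 8C B1.
Offset 4: leading byte 0xE4 = 11100100 → 3-byte char #2 = E4 8A 82.
Offset 7: leading byte 0xF1 = 11110001 → 4-byte char #3 = F1 92 A0 BE.
Offset 11: leading byte 0xE9 = 11101001 → 3-byte char #4 = E9 98 8F.
Offset 14: leading byte 0xEF = 11101111 → 3-byte char #5 = EF 83 85.
Leading byte 0xEF = 11101111 matches 1110xxxx → 3-byte sequence.
Byte 1: 0xEF = 11101111, payload 1111 (4 bits).
Byte 2: 0x83 = 10000011 (10xxxxxx ✓), payload 000011.
Byte 3: 0x85 = 10000101 (10xxxxxx ✓), payload 000101.
Concatenate: 1111000011000101 = 0xF0C5 (16 bits → U+F0C5).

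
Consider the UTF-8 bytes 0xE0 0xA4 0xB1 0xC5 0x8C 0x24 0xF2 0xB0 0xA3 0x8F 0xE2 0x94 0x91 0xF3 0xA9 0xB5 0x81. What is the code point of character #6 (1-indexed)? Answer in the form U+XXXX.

Offset 0: leading byte 0xE0 = 11100000 → 3-byte char #1 = E0 A4 B1.
Offset 3: leading byte 0xC5 = 11000101 → 2-byte char #2 = C5 8C.
Offset 5: leading byte 0x24 = 00100100 → 1-byte char #3 = 24.
Offset 6: leading byte 0xF2 = 11110010 → 4-byte char #4 = F2 B0 A3 8F.
Offset 10: leading byte 0xE2 = 11100010 → 3-byte char #5 = E2 94 91.
Offset 13: leading byte 0xF3 = 11110011 → 4-byte char #6 = F3 A9 B5 81.
Leading byte 0xF3 = 11110011 matches 11110xxx → 4-byte sequence.
Byte 1: 0xF3 = 11110011, payload 011 (3 bits).
Byte 2: 0xA9 = 10101001 (10xxxxxx ✓), payload 101001.
Byte 3: 0xB5 = 10110101 (10xxxxxx ✓), payload 110101.
Byte 4: 0x81 = 10000001 (10xxxxxx ✓), payload 000001.
Concatenate: 011101001110101000001 = 0xE9D41 (21 bits → U+E9D41).

U+E9D41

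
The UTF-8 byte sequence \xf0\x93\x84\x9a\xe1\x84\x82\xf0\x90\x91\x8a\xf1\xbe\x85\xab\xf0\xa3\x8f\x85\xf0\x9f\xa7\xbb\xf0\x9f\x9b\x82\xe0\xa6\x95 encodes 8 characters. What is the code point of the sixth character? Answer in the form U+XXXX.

Offset 0: leading byte 0xF0 = 11110000 → 4-byte char #1 = F0 93 84 9A.
Offset 4: leading byte 0xE1 = 11100001 → 3-byte char #2 = E1 84 82.
Offset 7: leading byte 0xF0 = 11110000 → 4-byte char #3 = F0 90 91 8A.
Offset 11: leading byte 0xF1 = 11110001 → 4-byte char #4 = F1 BE 85 AB.
Offset 15: leading byte 0xF0 = 11110000 → 4-byte char #5 = F0 A3 8F 85.
Offset 19: leading byte 0xF0 = 11110000 → 4-byte char #6 = F0 9F A7 BB.
Leading byte 0xF0 = 11110000 matches 11110xxx → 4-byte sequence.
Byte 1: 0xF0 = 11110000, payload 000 (3 bits).
Byte 2: 0x9F = 10011111 (10xxxxxx ✓), payload 011111.
Byte 3: 0xA7 = 10100111 (10xxxxxx ✓), payload 100111.
Byte 4: 0xBB = 10111011 (10xxxxxx ✓), payload 111011.
Concatenate: 000011111100111111011 = 0x1F9FB (21 bits → U+1F9FB).

U+1F9FB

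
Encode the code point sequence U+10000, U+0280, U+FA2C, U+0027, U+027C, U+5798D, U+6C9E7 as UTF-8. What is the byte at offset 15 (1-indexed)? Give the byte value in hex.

1-indexed offset 15 is 0-indexed offset 14.
U+10000 → 4-byte form F0 90 80 80 at offsets 0–3.
U+0280 → 2-byte form CA 80 at offsets 4–5.
U+FA2C → 3-byte form EF A8 AC at offsets 6–8.
U+0027 → 1-byte form 27 at offsets 9–9.
U+027C → 2-byte form C9 BC at offsets 10–11.
U+5798D → 4-byte form F1 97 A6 8D at offsets 12–15.
Offset 14 falls in char 6's range; it's byte 3 of F1 97 A6 8D = 0xA6.

0xA6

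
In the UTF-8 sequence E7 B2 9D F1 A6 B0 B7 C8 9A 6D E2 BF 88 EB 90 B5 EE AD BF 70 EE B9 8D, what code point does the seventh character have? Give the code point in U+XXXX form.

U+EB7F

Offset 0: leading byte 0xE7 = 11100111 → 3-byte char #1 = E7 B2 9D.
Offset 3: leading byte 0xF1 = 11110001 → 4-byte char #2 = F1 A6 B0 B7.
Offset 7: leading byte 0xC8 = 11001000 → 2-byte char #3 = C8 9A.
Offset 9: leading byte 0x6D = 01101101 → 1-byte char #4 = 6D.
Offset 10: leading byte 0xE2 = 11100010 → 3-byte char #5 = E2 BF 88.
Offset 13: leading byte 0xEB = 11101011 → 3-byte char #6 = EB 90 B5.
Offset 16: leading byte 0xEE = 11101110 → 3-byte char #7 = EE AD BF.
Leading byte 0xEE = 11101110 matches 1110xxxx → 3-byte sequence.
Byte 1: 0xEE = 11101110, payload 1110 (4 bits).
Byte 2: 0xAD = 10101101 (10xxxxxx ✓), payload 101101.
Byte 3: 0xBF = 10111111 (10xxxxxx ✓), payload 111111.
Concatenate: 1110101101111111 = 0xEB7F (16 bits → U+EB7F).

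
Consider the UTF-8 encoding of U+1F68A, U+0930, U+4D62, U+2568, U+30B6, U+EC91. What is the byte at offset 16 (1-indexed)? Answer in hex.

0xB6

1-indexed offset 16 is 0-indexed offset 15.
U+1F68A → 4-byte form F0 9F 9A 8A at offsets 0–3.
U+0930 → 3-byte form E0 A4 B0 at offsets 4–6.
U+4D62 → 3-byte form E4 B5 A2 at offsets 7–9.
U+2568 → 3-byte form E2 95 A8 at offsets 10–12.
U+30B6 → 3-byte form E3 82 B6 at offsets 13–15.
Offset 15 falls in char 5's range; it's byte 3 of E3 82 B6 = 0xB6.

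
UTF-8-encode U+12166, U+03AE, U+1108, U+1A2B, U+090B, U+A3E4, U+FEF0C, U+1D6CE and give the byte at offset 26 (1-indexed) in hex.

1-indexed offset 26 is 0-indexed offset 25.
U+12166 → 4-byte form F0 92 85 A6 at offsets 0–3.
U+03AE → 2-byte form CE AE at offsets 4–5.
U+1108 → 3-byte form E1 84 88 at offsets 6–8.
U+1A2B → 3-byte form E1 A8 AB at offsets 9–11.
U+090B → 3-byte form E0 A4 8B at offsets 12–14.
U+A3E4 → 3-byte form EA 8F A4 at offsets 15–17.
U+FEF0C → 4-byte form F3 BE BC 8C at offsets 18–21.
U+1D6CE → 4-byte form F0 9D 9B 8E at offsets 22–25.
Offset 25 falls in char 8's range; it's byte 4 of F0 9D 9B 8E = 0x8E.

0x8E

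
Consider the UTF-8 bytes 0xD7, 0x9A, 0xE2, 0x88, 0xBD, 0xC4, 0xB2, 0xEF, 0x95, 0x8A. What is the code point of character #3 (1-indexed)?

U+0132

Offset 0: leading byte 0xD7 = 11010111 → 2-byte char #1 = D7 9A.
Offset 2: leading byte 0xE2 = 11100010 → 3-byte char #2 = E2 88 BD.
Offset 5: leading byte 0xC4 = 11000100 → 2-byte char #3 = C4 B2.
Leading byte 0xC4 = 11000100 matches 110xxxxx → 2-byte sequence.
Byte 1: 0xC4 = 11000100, payload 00100 (5 bits).
Byte 2: 0xB2 = 10110010 (10xxxxxx ✓), payload 110010.
Concatenate: 00100110010 = 0x132 (11 bits → U+0132).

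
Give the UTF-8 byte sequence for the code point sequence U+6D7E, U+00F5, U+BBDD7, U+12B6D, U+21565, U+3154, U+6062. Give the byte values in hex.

U+6D7E: 3-byte form → E6 B5 BE.
U+00F5: 2-byte form → C3 B5.
U+BBDD7: 4-byte form → F2 BB B7 97.
U+12B6D: 4-byte form → F0 92 AD AD.
U+21565: 4-byte form → F0 A1 95 A5.
U+3154: 3-byte form → E3 85 94.
U+6062: 3-byte form → E6 81 A2.
Concatenated (23 bytes): E6 B5 BE C3 B5 F2 BB B7 97 F0 92 AD AD F0 A1 95 A5 E3 85 94 E6 81 A2.

E6 B5 BE C3 B5 F2 BB B7 97 F0 92 AD AD F0 A1 95 A5 E3 85 94 E6 81 A2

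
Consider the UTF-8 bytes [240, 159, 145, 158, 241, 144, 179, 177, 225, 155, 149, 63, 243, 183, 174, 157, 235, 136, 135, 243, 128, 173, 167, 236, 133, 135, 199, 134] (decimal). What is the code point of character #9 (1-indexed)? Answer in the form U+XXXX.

Offset 0: leading byte 0xF0 = 11110000 → 4-byte char #1 = F0 9F 91 9E.
Offset 4: leading byte 0xF1 = 11110001 → 4-byte char #2 = F1 90 B3 B1.
Offset 8: leading byte 0xE1 = 11100001 → 3-byte char #3 = E1 9B 95.
Offset 11: leading byte 0x3F = 00111111 → 1-byte char #4 = 3F.
Offset 12: leading byte 0xF3 = 11110011 → 4-byte char #5 = F3 B7 AE 9D.
Offset 16: leading byte 0xEB = 11101011 → 3-byte char #6 = EB 88 87.
Offset 19: leading byte 0xF3 = 11110011 → 4-byte char #7 = F3 80 AD A7.
Offset 23: leading byte 0xEC = 11101100 → 3-byte char #8 = EC 85 87.
Offset 26: leading byte 0xC7 = 11000111 → 2-byte char #9 = C7 86.
Leading byte 0xC7 = 11000111 matches 110xxxxx → 2-byte sequence.
Byte 1: 0xC7 = 11000111, payload 00111 (5 bits).
Byte 2: 0x86 = 10000110 (10xxxxxx ✓), payload 000110.
Concatenate: 00111000110 = 0x1C6 (11 bits → U+01C6).

U+01C6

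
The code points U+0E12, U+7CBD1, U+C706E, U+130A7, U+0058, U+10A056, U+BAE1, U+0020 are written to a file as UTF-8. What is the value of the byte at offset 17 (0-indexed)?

U+0E12 → 3-byte form E0 B8 92 at offsets 0–2.
U+7CBD1 → 4-byte form F1 BC AF 91 at offsets 3–6.
U+C706E → 4-byte form F3 87 81 AE at offsets 7–10.
U+130A7 → 4-byte form F0 93 82 A7 at offsets 11–14.
U+0058 → 1-byte form 58 at offsets 15–15.
U+10A056 → 4-byte form F4 8A 81 96 at offsets 16–19.
Offset 17 falls in char 6's range; it's byte 2 of F4 8A 81 96 = 0x8A.

0x8A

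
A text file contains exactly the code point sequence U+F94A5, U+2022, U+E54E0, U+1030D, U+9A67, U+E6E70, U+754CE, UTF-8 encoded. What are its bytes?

F3 B9 92 A5 E2 80 A2 F3 A5 93 A0 F0 90 8C 8D E9 A9 A7 F3 A6 B9 B0 F1 B5 93 8E

U+F94A5: 4-byte form → F3 B9 92 A5.
U+2022: 3-byte form → E2 80 A2.
U+E54E0: 4-byte form → F3 A5 93 A0.
U+1030D: 4-byte form → F0 90 8C 8D.
U+9A67: 3-byte form → E9 A9 A7.
U+E6E70: 4-byte form → F3 A6 B9 B0.
U+754CE: 4-byte form → F1 B5 93 8E.
Concatenated (26 bytes): F3 B9 92 A5 E2 80 A2 F3 A5 93 A0 F0 90 8C 8D E9 A9 A7 F3 A6 B9 B0 F1 B5 93 8E.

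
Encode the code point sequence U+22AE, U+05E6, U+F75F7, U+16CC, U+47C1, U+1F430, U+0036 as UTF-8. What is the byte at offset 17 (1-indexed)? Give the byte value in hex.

1-indexed offset 17 is 0-indexed offset 16.
U+22AE → 3-byte form E2 8A AE at offsets 0–2.
U+05E6 → 2-byte form D7 A6 at offsets 3–4.
U+F75F7 → 4-byte form F3 B7 97 B7 at offsets 5–8.
U+16CC → 3-byte form E1 9B 8C at offsets 9–11.
U+47C1 → 3-byte form E4 9F 81 at offsets 12–14.
U+1F430 → 4-byte form F0 9F 90 B0 at offsets 15–18.
Offset 16 falls in char 6's range; it's byte 2 of F0 9F 90 B0 = 0x9F.

0x9F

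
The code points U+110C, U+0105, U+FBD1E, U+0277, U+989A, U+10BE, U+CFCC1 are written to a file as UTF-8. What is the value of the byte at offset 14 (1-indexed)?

1-indexed offset 14 is 0-indexed offset 13.
U+110C → 3-byte form E1 84 8C at offsets 0–2.
U+0105 → 2-byte form C4 85 at offsets 3–4.
U+FBD1E → 4-byte form F3 BB B4 9E at offsets 5–8.
U+0277 → 2-byte form C9 B7 at offsets 9–10.
U+989A → 3-byte form E9 A2 9A at offsets 11–13.
Offset 13 falls in char 5's range; it's byte 3 of E9 A2 9A = 0x9A.

0x9A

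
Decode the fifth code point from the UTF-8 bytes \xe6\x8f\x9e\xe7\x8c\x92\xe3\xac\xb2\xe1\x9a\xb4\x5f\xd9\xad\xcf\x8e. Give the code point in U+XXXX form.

Offset 0: leading byte 0xE6 = 11100110 → 3-byte char #1 = E6 8F 9E.
Offset 3: leading byte 0xE7 = 11100111 → 3-byte char #2 = E7 8C 92.
Offset 6: leading byte 0xE3 = 11100011 → 3-byte char #3 = E3 AC B2.
Offset 9: leading byte 0xE1 = 11100001 → 3-byte char #4 = E1 9A B4.
Offset 12: leading byte 0x5F = 01011111 → 1-byte char #5 = 5F.
Leading byte 0x5F = 01011111 matches 0xxxxxxx → 1-byte sequence.
Byte 1: 0x5F = 01011111, payload 1011111 (7 bits).
Concatenate: 1011111 = 0x5F (7 bits → U+005F).

U+005F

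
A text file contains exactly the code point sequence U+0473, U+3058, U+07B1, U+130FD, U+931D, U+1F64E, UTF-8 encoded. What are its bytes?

D1 B3 E3 81 98 DE B1 F0 93 83 BD E9 8C 9D F0 9F 99 8E

U+0473: 2-byte form → D1 B3.
U+3058: 3-byte form → E3 81 98.
U+07B1: 2-byte form → DE B1.
U+130FD: 4-byte form → F0 93 83 BD.
U+931D: 3-byte form → E9 8C 9D.
U+1F64E: 4-byte form → F0 9F 99 8E.
Concatenated (18 bytes): D1 B3 E3 81 98 DE B1 F0 93 83 BD E9 8C 9D F0 9F 99 8E.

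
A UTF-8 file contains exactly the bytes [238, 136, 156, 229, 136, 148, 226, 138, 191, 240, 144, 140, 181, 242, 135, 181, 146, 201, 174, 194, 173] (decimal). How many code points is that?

7

Byte at offset 0: 0xEE = 11101110 → 3-byte char (#1). Advance 3.
Byte at offset 3: 0xE5 = 11100101 → 3-byte char (#2). Advance 3.
Byte at offset 6: 0xE2 = 11100010 → 3-byte char (#3). Advance 3.
Byte at offset 9: 0xF0 = 11110000 → 4-byte char (#4). Advance 4.
Byte at offset 13: 0xF2 = 11110010 → 4-byte char (#5). Advance 4.
Byte at offset 17: 0xC9 = 11001001 → 2-byte char (#6). Advance 2.
Byte at offset 19: 0xC2 = 11000010 → 2-byte char (#7). Advance 2.
Reached end at offset 21 after 7 code points.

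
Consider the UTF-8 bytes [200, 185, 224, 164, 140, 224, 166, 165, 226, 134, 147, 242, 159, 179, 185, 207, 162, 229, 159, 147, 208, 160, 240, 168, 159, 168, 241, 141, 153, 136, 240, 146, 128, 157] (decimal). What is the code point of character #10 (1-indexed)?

Offset 0: leading byte 0xC8 = 11001000 → 2-byte char #1 = C8 B9.
Offset 2: leading byte 0xE0 = 11100000 → 3-byte char #2 = E0 A4 8C.
Offset 5: leading byte 0xE0 = 11100000 → 3-byte char #3 = E0 A6 A5.
Offset 8: leading byte 0xE2 = 11100010 → 3-byte char #4 = E2 86 93.
Offset 11: leading byte 0xF2 = 11110010 → 4-byte char #5 = F2 9F B3 B9.
Offset 15: leading byte 0xCF = 11001111 → 2-byte char #6 = CF A2.
Offset 17: leading byte 0xE5 = 11100101 → 3-byte char #7 = E5 9F 93.
Offset 20: leading byte 0xD0 = 11010000 → 2-byte char #8 = D0 A0.
Offset 22: leading byte 0xF0 = 11110000 → 4-byte char #9 = F0 A8 9F A8.
Offset 26: leading byte 0xF1 = 11110001 → 4-byte char #10 = F1 8D 99 88.
Leading byte 0xF1 = 11110001 matches 11110xxx → 4-byte sequence.
Byte 1: 0xF1 = 11110001, payload 001 (3 bits).
Byte 2: 0x8D = 10001101 (10xxxxxx ✓), payload 001101.
Byte 3: 0x99 = 10011001 (10xxxxxx ✓), payload 011001.
Byte 4: 0x88 = 10001000 (10xxxxxx ✓), payload 001000.
Concatenate: 001001101011001001000 = 0x4D648 (21 bits → U+4D648).

U+4D648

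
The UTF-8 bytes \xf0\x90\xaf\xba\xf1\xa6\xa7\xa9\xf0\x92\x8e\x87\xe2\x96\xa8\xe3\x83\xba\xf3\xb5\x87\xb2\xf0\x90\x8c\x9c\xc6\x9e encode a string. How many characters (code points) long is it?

8

Byte at offset 0: 0xF0 = 11110000 → 4-byte char (#1). Advance 4.
Byte at offset 4: 0xF1 = 11110001 → 4-byte char (#2). Advance 4.
Byte at offset 8: 0xF0 = 11110000 → 4-byte char (#3). Advance 4.
Byte at offset 12: 0xE2 = 11100010 → 3-byte char (#4). Advance 3.
Byte at offset 15: 0xE3 = 11100011 → 3-byte char (#5). Advance 3.
Byte at offset 18: 0xF3 = 11110011 → 4-byte char (#6). Advance 4.
Byte at offset 22: 0xF0 = 11110000 → 4-byte char (#7). Advance 4.
Byte at offset 26: 0xC6 = 11000110 → 2-byte char (#8). Advance 2.
Reached end at offset 28 after 8 code points.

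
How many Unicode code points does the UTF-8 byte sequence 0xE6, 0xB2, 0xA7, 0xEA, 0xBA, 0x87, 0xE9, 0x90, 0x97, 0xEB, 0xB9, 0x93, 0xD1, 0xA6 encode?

5

Byte at offset 0: 0xE6 = 11100110 → 3-byte char (#1). Advance 3.
Byte at offset 3: 0xEA = 11101010 → 3-byte char (#2). Advance 3.
Byte at offset 6: 0xE9 = 11101001 → 3-byte char (#3). Advance 3.
Byte at offset 9: 0xEB = 11101011 → 3-byte char (#4). Advance 3.
Byte at offset 12: 0xD1 = 11010001 → 2-byte char (#5). Advance 2.
Reached end at offset 14 after 5 code points.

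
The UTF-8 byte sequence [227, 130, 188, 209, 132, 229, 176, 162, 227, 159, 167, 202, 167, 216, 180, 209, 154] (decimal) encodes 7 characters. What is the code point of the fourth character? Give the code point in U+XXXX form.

Offset 0: leading byte 0xE3 = 11100011 → 3-byte char #1 = E3 82 BC.
Offset 3: leading byte 0xD1 = 11010001 → 2-byte char #2 = D1 84.
Offset 5: leading byte 0xE5 = 11100101 → 3-byte char #3 = E5 B0 A2.
Offset 8: leading byte 0xE3 = 11100011 → 3-byte char #4 = E3 9F A7.
Leading byte 0xE3 = 11100011 matches 1110xxxx → 3-byte sequence.
Byte 1: 0xE3 = 11100011, payload 0011 (4 bits).
Byte 2: 0x9F = 10011111 (10xxxxxx ✓), payload 011111.
Byte 3: 0xA7 = 10100111 (10xxxxxx ✓), payload 100111.
Concatenate: 0011011111100111 = 0x37E7 (16 bits → U+37E7).

U+37E7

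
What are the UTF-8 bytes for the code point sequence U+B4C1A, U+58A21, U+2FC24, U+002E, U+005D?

U+B4C1A: 4-byte form → F2 B4 B0 9A.
U+58A21: 4-byte form → F1 98 A8 A1.
U+2FC24: 4-byte form → F0 AF B0 A4.
U+002E: 1-byte form → 2E.
U+005D: 1-byte form → 5D.
Concatenated (14 bytes): F2 B4 B0 9A F1 98 A8 A1 F0 AF B0 A4 2E 5D.

F2 B4 B0 9A F1 98 A8 A1 F0 AF B0 A4 2E 5D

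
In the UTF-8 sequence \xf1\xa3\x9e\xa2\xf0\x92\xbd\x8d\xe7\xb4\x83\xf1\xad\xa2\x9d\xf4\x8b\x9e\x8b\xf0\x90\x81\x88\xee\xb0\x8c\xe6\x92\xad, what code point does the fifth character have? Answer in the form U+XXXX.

Offset 0: leading byte 0xF1 = 11110001 → 4-byte char #1 = F1 A3 9E A2.
Offset 4: leading byte 0xF0 = 11110000 → 4-byte char #2 = F0 92 BD 8D.
Offset 8: leading byte 0xE7 = 11100111 → 3-byte char #3 = E7 B4 83.
Offset 11: leading byte 0xF1 = 11110001 → 4-byte char #4 = F1 AD A2 9D.
Offset 15: leading byte 0xF4 = 11110100 → 4-byte char #5 = F4 8B 9E 8B.
Leading byte 0xF4 = 11110100 matches 11110xxx → 4-byte sequence.
Byte 1: 0xF4 = 11110100, payload 100 (3 bits).
Byte 2: 0x8B = 10001011 (10xxxxxx ✓), payload 001011.
Byte 3: 0x9E = 10011110 (10xxxxxx ✓), payload 011110.
Byte 4: 0x8B = 10001011 (10xxxxxx ✓), payload 001011.
Concatenate: 100001011011110001011 = 0x10B78B (21 bits → U+10B78B).

U+10B78B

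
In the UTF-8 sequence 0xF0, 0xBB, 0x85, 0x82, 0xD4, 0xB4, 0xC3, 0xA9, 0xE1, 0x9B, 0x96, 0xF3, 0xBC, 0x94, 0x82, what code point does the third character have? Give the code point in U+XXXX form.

U+00E9

Offset 0: leading byte 0xF0 = 11110000 → 4-byte char #1 = F0 BB 85 82.
Offset 4: leading byte 0xD4 = 11010100 → 2-byte char #2 = D4 B4.
Offset 6: leading byte 0xC3 = 11000011 → 2-byte char #3 = C3 A9.
Leading byte 0xC3 = 11000011 matches 110xxxxx → 2-byte sequence.
Byte 1: 0xC3 = 11000011, payload 00011 (5 bits).
Byte 2: 0xA9 = 10101001 (10xxxxxx ✓), payload 101001.
Concatenate: 00011101001 = 0xE9 (11 bits → U+00E9).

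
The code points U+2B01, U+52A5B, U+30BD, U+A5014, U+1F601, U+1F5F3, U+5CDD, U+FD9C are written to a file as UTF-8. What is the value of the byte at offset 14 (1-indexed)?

0x94

1-indexed offset 14 is 0-indexed offset 13.
U+2B01 → 3-byte form E2 AC 81 at offsets 0–2.
U+52A5B → 4-byte form F1 92 A9 9B at offsets 3–6.
U+30BD → 3-byte form E3 82 BD at offsets 7–9.
U+A5014 → 4-byte form F2 A5 80 94 at offsets 10–13.
Offset 13 falls in char 4's range; it's byte 4 of F2 A5 80 94 = 0x94.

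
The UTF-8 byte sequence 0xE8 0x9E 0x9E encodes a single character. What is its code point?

U+879E

Leading byte 0xE8 = 11101000 matches 1110xxxx → 3-byte sequence.
Byte 1: 0xE8 = 11101000, payload 1000 (4 bits).
Byte 2: 0x9E = 10011110 (10xxxxxx ✓), payload 011110.
Byte 3: 0x9E = 10011110 (10xxxxxx ✓), payload 011110.
Concatenate: 1000011110011110 = 0x879E (16 bits → U+879E).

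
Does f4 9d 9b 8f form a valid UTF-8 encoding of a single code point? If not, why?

invalid (encodes a value above U+10FFFF)

Leading byte 0xF4 = 11110100 → 4-byte form.
Payload = 0x11D6CF, which exceeds U+10FFFF, the maximum Unicode code point. (Leading bytes F5–FF, or F4 followed by ≥ 0x90, are invalid.)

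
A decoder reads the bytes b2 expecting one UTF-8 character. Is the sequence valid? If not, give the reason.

invalid (continuation byte with no leading byte)

Byte 0xB2 = 10110010 has the form 10xxxxxx — a continuation byte — but there is no preceding leading byte.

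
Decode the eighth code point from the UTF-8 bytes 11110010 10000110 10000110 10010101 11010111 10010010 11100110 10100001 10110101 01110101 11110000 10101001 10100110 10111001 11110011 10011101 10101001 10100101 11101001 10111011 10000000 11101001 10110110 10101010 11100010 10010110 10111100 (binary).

U+9DAA

Offset 0: leading byte 0xF2 = 11110010 → 4-byte char #1 = F2 86 86 95.
Offset 4: leading byte 0xD7 = 11010111 → 2-byte char #2 = D7 92.
Offset 6: leading byte 0xE6 = 11100110 → 3-byte char #3 = E6 A1 B5.
Offset 9: leading byte 0x75 = 01110101 → 1-byte char #4 = 75.
Offset 10: leading byte 0xF0 = 11110000 → 4-byte char #5 = F0 A9 A6 B9.
Offset 14: leading byte 0xF3 = 11110011 → 4-byte char #6 = F3 9D A9 A5.
Offset 18: leading byte 0xE9 = 11101001 → 3-byte char #7 = E9 BB 80.
Offset 21: leading byte 0xE9 = 11101001 → 3-byte char #8 = E9 B6 AA.
Leading byte 0xE9 = 11101001 matches 1110xxxx → 3-byte sequence.
Byte 1: 0xE9 = 11101001, payload 1001 (4 bits).
Byte 2: 0xB6 = 10110110 (10xxxxxx ✓), payload 110110.
Byte 3: 0xAA = 10101010 (10xxxxxx ✓), payload 101010.
Concatenate: 1001110110101010 = 0x9DAA (16 bits → U+9DAA).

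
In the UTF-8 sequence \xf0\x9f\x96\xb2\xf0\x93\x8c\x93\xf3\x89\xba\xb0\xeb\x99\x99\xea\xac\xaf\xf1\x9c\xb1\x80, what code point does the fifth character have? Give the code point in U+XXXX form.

Offset 0: leading byte 0xF0 = 11110000 → 4-byte char #1 = F0 9F 96 B2.
Offset 4: leading byte 0xF0 = 11110000 → 4-byte char #2 = F0 93 8C 93.
Offset 8: leading byte 0xF3 = 11110011 → 4-byte char #3 = F3 89 BA B0.
Offset 12: leading byte 0xEB = 11101011 → 3-byte char #4 = EB 99 99.
Offset 15: leading byte 0xEA = 11101010 → 3-byte char #5 = EA AC AF.
Leading byte 0xEA = 11101010 matches 1110xxxx → 3-byte sequence.
Byte 1: 0xEA = 11101010, payload 1010 (4 bits).
Byte 2: 0xAC = 10101100 (10xxxxxx ✓), payload 101100.
Byte 3: 0xAF = 10101111 (10xxxxxx ✓), payload 101111.
Concatenate: 1010101100101111 = 0xAB2F (16 bits → U+AB2F).

U+AB2F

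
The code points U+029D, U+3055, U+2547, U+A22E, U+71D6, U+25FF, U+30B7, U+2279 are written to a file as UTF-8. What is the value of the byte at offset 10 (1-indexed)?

1-indexed offset 10 is 0-indexed offset 9.
U+029D → 2-byte form CA 9D at offsets 0–1.
U+3055 → 3-byte form E3 81 95 at offsets 2–4.
U+2547 → 3-byte form E2 95 87 at offsets 5–7.
U+A22E → 3-byte form EA 88 AE at offsets 8–10.
Offset 9 falls in char 4's range; it's byte 2 of EA 88 AE = 0x88.

0x88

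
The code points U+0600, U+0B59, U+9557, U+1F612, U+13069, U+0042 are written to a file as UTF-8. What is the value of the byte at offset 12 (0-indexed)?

U+0600 → 2-byte form D8 80 at offsets 0–1.
U+0B59 → 3-byte form E0 AD 99 at offsets 2–4.
U+9557 → 3-byte form E9 95 97 at offsets 5–7.
U+1F612 → 4-byte form F0 9F 98 92 at offsets 8–11.
U+13069 → 4-byte form F0 93 81 A9 at offsets 12–15.
Offset 12 falls in char 5's range; it's byte 1 of F0 93 81 A9 = 0xF0.

0xF0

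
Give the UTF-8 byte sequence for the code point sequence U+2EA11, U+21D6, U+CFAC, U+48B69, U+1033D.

U+2EA11: 4-byte form → F0 AE A8 91.
U+21D6: 3-byte form → E2 87 96.
U+CFAC: 3-byte form → EC BE AC.
U+48B69: 4-byte form → F1 88 AD A9.
U+1033D: 4-byte form → F0 90 8C BD.
Concatenated (18 bytes): F0 AE A8 91 E2 87 96 EC BE AC F1 88 AD A9 F0 90 8C BD.

F0 AE A8 91 E2 87 96 EC BE AC F1 88 AD A9 F0 90 8C BD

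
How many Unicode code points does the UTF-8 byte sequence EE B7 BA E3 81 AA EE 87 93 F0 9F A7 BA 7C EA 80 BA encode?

Byte at offset 0: 0xEE = 11101110 → 3-byte char (#1). Advance 3.
Byte at offset 3: 0xE3 = 11100011 → 3-byte char (#2). Advance 3.
Byte at offset 6: 0xEE = 11101110 → 3-byte char (#3). Advance 3.
Byte at offset 9: 0xF0 = 11110000 → 4-byte char (#4). Advance 4.
Byte at offset 13: 0x7C = 01111100 → 1-byte char (#5). Advance 1.
Byte at offset 14: 0xEA = 11101010 → 3-byte char (#6). Advance 3.
Reached end at offset 17 after 6 code points.

6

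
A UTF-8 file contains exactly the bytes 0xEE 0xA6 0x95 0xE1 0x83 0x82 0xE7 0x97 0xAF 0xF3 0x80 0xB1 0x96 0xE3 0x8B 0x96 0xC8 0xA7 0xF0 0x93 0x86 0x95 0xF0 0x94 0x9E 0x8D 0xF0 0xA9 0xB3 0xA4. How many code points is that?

9

Byte at offset 0: 0xEE = 11101110 → 3-byte char (#1). Advance 3.
Byte at offset 3: 0xE1 = 11100001 → 3-byte char (#2). Advance 3.
Byte at offset 6: 0xE7 = 11100111 → 3-byte char (#3). Advance 3.
Byte at offset 9: 0xF3 = 11110011 → 4-byte char (#4). Advance 4.
Byte at offset 13: 0xE3 = 11100011 → 3-byte char (#5). Advance 3.
Byte at offset 16: 0xC8 = 11001000 → 2-byte char (#6). Advance 2.
Byte at offset 18: 0xF0 = 11110000 → 4-byte char (#7). Advance 4.
Byte at offset 22: 0xF0 = 11110000 → 4-byte char (#8). Advance 4.
Byte at offset 26: 0xF0 = 11110000 → 4-byte char (#9). Advance 4.
Reached end at offset 30 after 9 code points.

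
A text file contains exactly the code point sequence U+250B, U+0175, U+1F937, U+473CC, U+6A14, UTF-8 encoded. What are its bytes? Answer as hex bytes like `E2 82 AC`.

U+250B: 3-byte form → E2 94 8B.
U+0175: 2-byte form → C5 B5.
U+1F937: 4-byte form → F0 9F A4 B7.
U+473CC: 4-byte form → F1 87 8F 8C.
U+6A14: 3-byte form → E6 A8 94.
Concatenated (16 bytes): E2 94 8B C5 B5 F0 9F A4 B7 F1 87 8F 8C E6 A8 94.

E2 94 8B C5 B5 F0 9F A4 B7 F1 87 8F 8C E6 A8 94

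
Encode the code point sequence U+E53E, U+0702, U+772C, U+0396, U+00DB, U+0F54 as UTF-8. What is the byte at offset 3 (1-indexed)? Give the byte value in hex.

0xBE

1-indexed offset 3 is 0-indexed offset 2.
U+E53E → 3-byte form EE 94 BE at offsets 0–2.
Offset 2 falls in char 1's range; it's byte 3 of EE 94 BE = 0xBE.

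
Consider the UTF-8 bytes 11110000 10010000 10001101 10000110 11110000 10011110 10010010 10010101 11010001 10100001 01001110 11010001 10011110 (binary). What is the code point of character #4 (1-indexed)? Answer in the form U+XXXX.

U+004E

Offset 0: leading byte 0xF0 = 11110000 → 4-byte char #1 = F0 90 8D 86.
Offset 4: leading byte 0xF0 = 11110000 → 4-byte char #2 = F0 9E 92 95.
Offset 8: leading byte 0xD1 = 11010001 → 2-byte char #3 = D1 A1.
Offset 10: leading byte 0x4E = 01001110 → 1-byte char #4 = 4E.
Leading byte 0x4E = 01001110 matches 0xxxxxxx → 1-byte sequence.
Byte 1: 0x4E = 01001110, payload 1001110 (7 bits).
Concatenate: 1001110 = 0x4E (7 bits → U+004E).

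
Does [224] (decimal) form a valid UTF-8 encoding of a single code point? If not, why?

invalid (sequence truncated)

Leading byte 0xE0 = 11100000 → 3-byte form, but only 1 byte is present.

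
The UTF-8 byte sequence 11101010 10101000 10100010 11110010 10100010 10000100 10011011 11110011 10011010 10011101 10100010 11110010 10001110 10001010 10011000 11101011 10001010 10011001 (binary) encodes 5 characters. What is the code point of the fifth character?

Offset 0: leading byte 0xEA = 11101010 → 3-byte char #1 = EA A8 A2.
Offset 3: leading byte 0xF2 = 11110010 → 4-byte char #2 = F2 A2 84 9B.
Offset 7: leading byte 0xF3 = 11110011 → 4-byte char #3 = F3 9A 9D A2.
Offset 11: leading byte 0xF2 = 11110010 → 4-byte char #4 = F2 8E 8A 98.
Offset 15: leading byte 0xEB = 11101011 → 3-byte char #5 = EB 8A 99.
Leading byte 0xEB = 11101011 matches 1110xxxx → 3-byte sequence.
Byte 1: 0xEB = 11101011, payload 1011 (4 bits).
Byte 2: 0x8A = 10001010 (10xxxxxx ✓), payload 001010.
Byte 3: 0x99 = 10011001 (10xxxxxx ✓), payload 011001.
Concatenate: 1011001010011001 = 0xB299 (16 bits → U+B299).

U+B299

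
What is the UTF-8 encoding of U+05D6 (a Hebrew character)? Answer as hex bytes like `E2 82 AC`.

U+05D6 = 0x5D6 = 1494 decimal. In range U+0080–U+07FF → 2-byte form: 110xxxxx 10xxxxxx.
Binary (11 bits): 10111010110.
Split 5+6: 10111 | 010110.
Byte 1: 11010111 = 0xD7.
Byte 2: 10010110 = 0x96.

D7 96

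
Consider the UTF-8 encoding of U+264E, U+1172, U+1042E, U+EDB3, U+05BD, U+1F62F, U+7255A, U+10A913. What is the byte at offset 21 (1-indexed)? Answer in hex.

0xB2

1-indexed offset 21 is 0-indexed offset 20.
U+264E → 3-byte form E2 99 8E at offsets 0–2.
U+1172 → 3-byte form E1 85 B2 at offsets 3–5.
U+1042E → 4-byte form F0 90 90 AE at offsets 6–9.
U+EDB3 → 3-byte form EE B6 B3 at offsets 10–12.
U+05BD → 2-byte form D6 BD at offsets 13–14.
U+1F62F → 4-byte form F0 9F 98 AF at offsets 15–18.
U+7255A → 4-byte form F1 B2 95 9A at offsets 19–22.
Offset 20 falls in char 7's range; it's byte 2 of F1 B2 95 9A = 0xB2.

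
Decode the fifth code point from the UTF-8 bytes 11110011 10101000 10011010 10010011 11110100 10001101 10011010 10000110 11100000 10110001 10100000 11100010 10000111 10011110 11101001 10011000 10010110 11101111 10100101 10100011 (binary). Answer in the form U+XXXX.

Offset 0: leading byte 0xF3 = 11110011 → 4-byte char #1 = F3 A8 9A 93.
Offset 4: leading byte 0xF4 = 11110100 → 4-byte char #2 = F4 8D 9A 86.
Offset 8: leading byte 0xE0 = 11100000 → 3-byte char #3 = E0 B1 A0.
Offset 11: leading byte 0xE2 = 11100010 → 3-byte char #4 = E2 87 9E.
Offset 14: leading byte 0xE9 = 11101001 → 3-byte char #5 = E9 98 96.
Leading byte 0xE9 = 11101001 matches 1110xxxx → 3-byte sequence.
Byte 1: 0xE9 = 11101001, payload 1001 (4 bits).
Byte 2: 0x98 = 10011000 (10xxxxxx ✓), payload 011000.
Byte 3: 0x96 = 10010110 (10xxxxxx ✓), payload 010110.
Concatenate: 1001011000010110 = 0x9616 (16 bits → U+9616).

U+9616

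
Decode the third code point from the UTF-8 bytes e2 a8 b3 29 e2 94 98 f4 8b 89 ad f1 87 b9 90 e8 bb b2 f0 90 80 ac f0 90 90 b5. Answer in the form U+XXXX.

U+2518

Offset 0: leading byte 0xE2 = 11100010 → 3-byte char #1 = E2 A8 B3.
Offset 3: leading byte 0x29 = 00101001 → 1-byte char #2 = 29.
Offset 4: leading byte 0xE2 = 11100010 → 3-byte char #3 = E2 94 98.
Leading byte 0xE2 = 11100010 matches 1110xxxx → 3-byte sequence.
Byte 1: 0xE2 = 11100010, payload 0010 (4 bits).
Byte 2: 0x94 = 10010100 (10xxxxxx ✓), payload 010100.
Byte 3: 0x98 = 10011000 (10xxxxxx ✓), payload 011000.
Concatenate: 0010010100011000 = 0x2518 (16 bits → U+2518).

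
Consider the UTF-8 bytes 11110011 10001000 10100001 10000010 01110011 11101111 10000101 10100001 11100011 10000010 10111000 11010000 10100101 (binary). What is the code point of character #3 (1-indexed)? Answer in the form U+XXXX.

U+F161

Offset 0: leading byte 0xF3 = 11110011 → 4-byte char #1 = F3 88 A1 82.
Offset 4: leading byte 0x73 = 01110011 → 1-byte char #2 = 73.
Offset 5: leading byte 0xEF = 11101111 → 3-byte char #3 = EF 85 A1.
Leading byte 0xEF = 11101111 matches 1110xxxx → 3-byte sequence.
Byte 1: 0xEF = 11101111, payload 1111 (4 bits).
Byte 2: 0x85 = 10000101 (10xxxxxx ✓), payload 000101.
Byte 3: 0xA1 = 10100001 (10xxxxxx ✓), payload 100001.
Concatenate: 1111000101100001 = 0xF161 (16 bits → U+F161).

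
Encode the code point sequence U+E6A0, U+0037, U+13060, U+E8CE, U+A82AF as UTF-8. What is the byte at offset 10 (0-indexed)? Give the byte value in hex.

U+E6A0 → 3-byte form EE 9A A0 at offsets 0–2.
U+0037 → 1-byte form 37 at offsets 3–3.
U+13060 → 4-byte form F0 93 81 A0 at offsets 4–7.
U+E8CE → 3-byte form EE A3 8E at offsets 8–10.
Offset 10 falls in char 4's range; it's byte 3 of EE A3 8E = 0x8E.

0x8E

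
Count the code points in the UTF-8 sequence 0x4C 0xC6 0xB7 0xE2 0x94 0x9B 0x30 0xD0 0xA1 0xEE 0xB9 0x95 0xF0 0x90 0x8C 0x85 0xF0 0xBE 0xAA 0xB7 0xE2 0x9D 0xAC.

9

Byte at offset 0: 0x4C = 01001100 → 1-byte char (#1). Advance 1.
Byte at offset 1: 0xC6 = 11000110 → 2-byte char (#2). Advance 2.
Byte at offset 3: 0xE2 = 11100010 → 3-byte char (#3). Advance 3.
Byte at offset 6: 0x30 = 00110000 → 1-byte char (#4). Advance 1.
Byte at offset 7: 0xD0 = 11010000 → 2-byte char (#5). Advance 2.
Byte at offset 9: 0xEE = 11101110 → 3-byte char (#6). Advance 3.
Byte at offset 12: 0xF0 = 11110000 → 4-byte char (#7). Advance 4.
Byte at offset 16: 0xF0 = 11110000 → 4-byte char (#8). Advance 4.
Byte at offset 20: 0xE2 = 11100010 → 3-byte char (#9). Advance 3.
Reached end at offset 23 after 9 code points.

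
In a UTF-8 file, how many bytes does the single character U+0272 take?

U+0272 = 0x272. UTF-8 uses 1 byte below 0x80, 2 below 0x800, 3 below 0x10000, 4 up to 0x10FFFF. 0x272 is in U+0080–U+07FF → 2 bytes.

2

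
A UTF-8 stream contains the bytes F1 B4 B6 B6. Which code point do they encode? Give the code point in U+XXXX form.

U+74DB6

Leading byte 0xF1 = 11110001 matches 11110xxx → 4-byte sequence.
Byte 1: 0xF1 = 11110001, payload 001 (3 bits).
Byte 2: 0xB4 = 10110100 (10xxxxxx ✓), payload 110100.
Byte 3: 0xB6 = 10110110 (10xxxxxx ✓), payload 110110.
Byte 4: 0xB6 = 10110110 (10xxxxxx ✓), payload 110110.
Concatenate: 001110100110110110110 = 0x74DB6 (21 bits → U+74DB6).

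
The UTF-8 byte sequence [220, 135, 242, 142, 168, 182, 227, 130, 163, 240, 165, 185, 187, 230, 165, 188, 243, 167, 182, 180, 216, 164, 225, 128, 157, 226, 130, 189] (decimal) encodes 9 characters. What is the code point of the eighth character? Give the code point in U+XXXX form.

Offset 0: leading byte 0xDC = 11011100 → 2-byte char #1 = DC 87.
Offset 2: leading byte 0xF2 = 11110010 → 4-byte char #2 = F2 8E A8 B6.
Offset 6: leading byte 0xE3 = 11100011 → 3-byte char #3 = E3 82 A3.
Offset 9: leading byte 0xF0 = 11110000 → 4-byte char #4 = F0 A5 B9 BB.
Offset 13: leading byte 0xE6 = 11100110 → 3-byte char #5 = E6 A5 BC.
Offset 16: leading byte 0xF3 = 11110011 → 4-byte char #6 = F3 A7 B6 B4.
Offset 20: leading byte 0xD8 = 11011000 → 2-byte char #7 = D8 A4.
Offset 22: leading byte 0xE1 = 11100001 → 3-byte char #8 = E1 80 9D.
Leading byte 0xE1 = 11100001 matches 1110xxxx → 3-byte sequence.
Byte 1: 0xE1 = 11100001, payload 0001 (4 bits).
Byte 2: 0x80 = 10000000 (10xxxxxx ✓), payload 000000.
Byte 3: 0x9D = 10011101 (10xxxxxx ✓), payload 011101.
Concatenate: 0001000000011101 = 0x101D (16 bits → U+101D).

U+101D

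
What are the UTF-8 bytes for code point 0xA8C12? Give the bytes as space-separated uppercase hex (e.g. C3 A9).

F2 A8 B0 92

U+A8C12 = 0xA8C12 = 691218 decimal. In range U+10000–U+10FFFF → 4-byte form: 11110xxx 10xxxxxx 10xxxxxx 10xxxxxx.
Binary (21 bits): 010101000110000010010.
Split 3+6+6+6: 010 | 101000 | 110000 | 010010.
Byte 1: 11110010 = 0xF2.
Byte 2: 10101000 = 0xA8.
Byte 3: 10110000 = 0xB0.
Byte 4: 10010010 = 0x92.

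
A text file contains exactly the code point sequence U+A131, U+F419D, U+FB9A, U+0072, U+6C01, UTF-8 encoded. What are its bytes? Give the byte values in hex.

U+A131: 3-byte form → EA 84 B1.
U+F419D: 4-byte form → F3 B4 86 9D.
U+FB9A: 3-byte form → EF AE 9A.
U+0072: 1-byte form → 72.
U+6C01: 3-byte form → E6 B0 81.
Concatenated (14 bytes): EA 84 B1 F3 B4 86 9D EF AE 9A 72 E6 B0 81.

EA 84 B1 F3 B4 86 9D EF AE 9A 72 E6 B0 81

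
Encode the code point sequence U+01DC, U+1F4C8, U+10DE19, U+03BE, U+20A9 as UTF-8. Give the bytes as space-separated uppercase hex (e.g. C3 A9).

U+01DC: 2-byte form → C7 9C.
U+1F4C8: 4-byte form → F0 9F 93 88.
U+10DE19: 4-byte form → F4 8D B8 99.
U+03BE: 2-byte form → CE BE.
U+20A9: 3-byte form → E2 82 A9.
Concatenated (15 bytes): C7 9C F0 9F 93 88 F4 8D B8 99 CE BE E2 82 A9.

C7 9C F0 9F 93 88 F4 8D B8 99 CE BE E2 82 A9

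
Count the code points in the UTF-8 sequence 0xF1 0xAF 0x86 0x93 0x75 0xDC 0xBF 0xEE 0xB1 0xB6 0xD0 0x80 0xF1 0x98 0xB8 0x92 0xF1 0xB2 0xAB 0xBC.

Byte at offset 0: 0xF1 = 11110001 → 4-byte char (#1). Advance 4.
Byte at offset 4: 0x75 = 01110101 → 1-byte char (#2). Advance 1.
Byte at offset 5: 0xDC = 11011100 → 2-byte char (#3). Advance 2.
Byte at offset 7: 0xEE = 11101110 → 3-byte char (#4). Advance 3.
Byte at offset 10: 0xD0 = 11010000 → 2-byte char (#5). Advance 2.
Byte at offset 12: 0xF1 = 11110001 → 4-byte char (#6). Advance 4.
Byte at offset 16: 0xF1 = 11110001 → 4-byte char (#7). Advance 4.
Reached end at offset 20 after 7 code points.

7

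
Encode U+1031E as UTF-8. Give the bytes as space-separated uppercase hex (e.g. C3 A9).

U+1031E = 0x1031E = 66334 decimal. In range U+10000–U+10FFFF → 4-byte form: 11110xxx 10xxxxxx 10xxxxxx 10xxxxxx.
Binary (21 bits): 000010000001100011110.
Split 3+6+6+6: 000 | 010000 | 001100 | 011110.
Byte 1: 11110000 = 0xF0.
Byte 2: 10010000 = 0x90.
Byte 3: 10001100 = 0x8C.
Byte 4: 10011110 = 0x9E.

F0 90 8C 9E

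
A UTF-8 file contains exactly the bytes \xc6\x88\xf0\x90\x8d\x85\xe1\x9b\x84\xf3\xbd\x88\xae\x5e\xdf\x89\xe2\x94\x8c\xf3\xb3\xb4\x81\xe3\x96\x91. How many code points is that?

9

Byte at offset 0: 0xC6 = 11000110 → 2-byte char (#1). Advance 2.
Byte at offset 2: 0xF0 = 11110000 → 4-byte char (#2). Advance 4.
Byte at offset 6: 0xE1 = 11100001 → 3-byte char (#3). Advance 3.
Byte at offset 9: 0xF3 = 11110011 → 4-byte char (#4). Advance 4.
Byte at offset 13: 0x5E = 01011110 → 1-byte char (#5). Advance 1.
Byte at offset 14: 0xDF = 11011111 → 2-byte char (#6). Advance 2.
Byte at offset 16: 0xE2 = 11100010 → 3-byte char (#7). Advance 3.
Byte at offset 19: 0xF3 = 11110011 → 4-byte char (#8). Advance 4.
Byte at offset 23: 0xE3 = 11100011 → 3-byte char (#9). Advance 3.
Reached end at offset 26 after 9 code points.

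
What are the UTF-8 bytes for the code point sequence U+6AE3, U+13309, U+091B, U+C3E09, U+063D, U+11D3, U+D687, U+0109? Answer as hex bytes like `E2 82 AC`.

E6 AB A3 F0 93 8C 89 E0 A4 9B F3 83 B8 89 D8 BD E1 87 93 ED 9A 87 C4 89

U+6AE3: 3-byte form → E6 AB A3.
U+13309: 4-byte form → F0 93 8C 89.
U+091B: 3-byte form → E0 A4 9B.
U+C3E09: 4-byte form → F3 83 B8 89.
U+063D: 2-byte form → D8 BD.
U+11D3: 3-byte form → E1 87 93.
U+D687: 3-byte form → ED 9A 87.
U+0109: 2-byte form → C4 89.
Concatenated (24 bytes): E6 AB A3 F0 93 8C 89 E0 A4 9B F3 83 B8 89 D8 BD E1 87 93 ED 9A 87 C4 89.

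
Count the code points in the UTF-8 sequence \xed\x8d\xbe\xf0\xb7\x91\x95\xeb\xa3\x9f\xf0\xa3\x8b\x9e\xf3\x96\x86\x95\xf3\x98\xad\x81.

6

Byte at offset 0: 0xED = 11101101 → 3-byte char (#1). Advance 3.
Byte at offset 3: 0xF0 = 11110000 → 4-byte char (#2). Advance 4.
Byte at offset 7: 0xEB = 11101011 → 3-byte char (#3). Advance 3.
Byte at offset 10: 0xF0 = 11110000 → 4-byte char (#4). Advance 4.
Byte at offset 14: 0xF3 = 11110011 → 4-byte char (#5). Advance 4.
Byte at offset 18: 0xF3 = 11110011 → 4-byte char (#6). Advance 4.
Reached end at offset 22 after 6 code points.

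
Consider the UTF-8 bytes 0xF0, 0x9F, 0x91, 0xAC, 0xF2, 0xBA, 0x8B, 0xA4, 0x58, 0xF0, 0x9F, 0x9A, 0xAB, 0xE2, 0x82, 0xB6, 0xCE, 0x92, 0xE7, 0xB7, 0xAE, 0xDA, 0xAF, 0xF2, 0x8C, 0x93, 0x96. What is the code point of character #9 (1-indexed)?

U+8C4D6

Offset 0: leading byte 0xF0 = 11110000 → 4-byte char #1 = F0 9F 91 AC.
Offset 4: leading byte 0xF2 = 11110010 → 4-byte char #2 = F2 BA 8B A4.
Offset 8: leading byte 0x58 = 01011000 → 1-byte char #3 = 58.
Offset 9: leading byte 0xF0 = 11110000 → 4-byte char #4 = F0 9F 9A AB.
Offset 13: leading byte 0xE2 = 11100010 → 3-byte char #5 = E2 82 B6.
Offset 16: leading byte 0xCE = 11001110 → 2-byte char #6 = CE 92.
Offset 18: leading byte 0xE7 = 11100111 → 3-byte char #7 = E7 B7 AE.
Offset 21: leading byte 0xDA = 11011010 → 2-byte char #8 = DA AF.
Offset 23: leading byte 0xF2 = 11110010 → 4-byte char #9 = F2 8C 93 96.
Leading byte 0xF2 = 11110010 matches 11110xxx → 4-byte sequence.
Byte 1: 0xF2 = 11110010, payload 010 (3 bits).
Byte 2: 0x8C = 10001100 (10xxxxxx ✓), payload 001100.
Byte 3: 0x93 = 10010011 (10xxxxxx ✓), payload 010011.
Byte 4: 0x96 = 10010110 (10xxxxxx ✓), payload 010110.
Concatenate: 010001100010011010110 = 0x8C4D6 (21 bits → U+8C4D6).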